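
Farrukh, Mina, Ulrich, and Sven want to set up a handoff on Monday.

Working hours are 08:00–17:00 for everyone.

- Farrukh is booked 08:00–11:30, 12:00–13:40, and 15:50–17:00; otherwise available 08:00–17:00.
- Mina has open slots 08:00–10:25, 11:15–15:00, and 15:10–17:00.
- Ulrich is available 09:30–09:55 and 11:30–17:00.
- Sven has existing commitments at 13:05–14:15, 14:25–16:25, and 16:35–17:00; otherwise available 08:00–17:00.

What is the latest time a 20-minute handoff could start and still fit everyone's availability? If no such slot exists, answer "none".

Farrukh free within 08:00–17:00: 11:30–12:00, 13:40–15:50.
Sven free within 08:00–17:00: 08:00–13:05, 14:15–14:25, 16:25–16:35.
Farrukh ∩ Mina: 11:30–12:00, 13:40–15:00, 15:10–15:50.
Farrukh ∩ Mina ∩ Ulrich: 11:30–12:00, 13:40–15:00, 15:10–15:50.
Farrukh ∩ Mina ∩ Ulrich ∩ Sven: 11:30–12:00, 14:15–14:25.
Windows ≥ 20 min: 11:30–12:00.
Latest start in the last window 11:30–12:00 is 12:00 − 20 min = 11:40.

11:40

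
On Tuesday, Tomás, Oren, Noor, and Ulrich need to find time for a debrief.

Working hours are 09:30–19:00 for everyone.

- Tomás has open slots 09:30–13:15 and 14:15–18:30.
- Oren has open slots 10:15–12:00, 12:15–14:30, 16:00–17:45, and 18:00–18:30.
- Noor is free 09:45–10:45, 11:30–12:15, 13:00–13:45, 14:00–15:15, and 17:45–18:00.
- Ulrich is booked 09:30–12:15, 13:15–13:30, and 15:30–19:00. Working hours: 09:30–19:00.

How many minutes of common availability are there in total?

Ulrich free within 09:30–19:00: 12:15–13:15, 13:30–15:30.
Tomás ∩ Oren: 10:15–12:00, 12:15–13:15, 14:15–14:30, 16:00–17:45, 18:00–18:30.
Tomás ∩ Oren ∩ Noor: 10:15–10:45, 11:30–12:00, 13:00–13:15, 14:15–14:30.
Tomás ∩ Oren ∩ Noor ∩ Ulrich: 13:00–13:15, 14:15–14:30.
Total common minutes: 15 + 15 = 30.

30 minutes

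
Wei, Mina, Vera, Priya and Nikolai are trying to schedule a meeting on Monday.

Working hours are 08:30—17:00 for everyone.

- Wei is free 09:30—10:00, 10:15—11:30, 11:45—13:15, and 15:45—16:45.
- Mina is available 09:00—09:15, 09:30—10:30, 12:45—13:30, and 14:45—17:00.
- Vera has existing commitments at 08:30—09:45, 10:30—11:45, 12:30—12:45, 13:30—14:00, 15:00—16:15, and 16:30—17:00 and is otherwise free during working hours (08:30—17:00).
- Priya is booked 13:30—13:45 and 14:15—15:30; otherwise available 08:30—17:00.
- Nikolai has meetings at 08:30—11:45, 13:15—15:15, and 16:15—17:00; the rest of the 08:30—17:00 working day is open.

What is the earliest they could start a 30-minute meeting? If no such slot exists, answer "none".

12:45

Vera free within 08:30–17:00: 09:45–10:30, 11:45–12:30, 12:45–13:30, 14:00–15:00, 16:15–16:30.
Priya free within 08:30–17:00: 08:30–13:30, 13:45–14:15, 15:30–17:00.
Nikolai free within 08:30–17:00: 11:45–13:15, 15:15–16:15.
Wei ∩ Mina: 09:30–10:00, 10:15–10:30, 12:45–13:15, 15:45–16:45.
Wei ∩ Mina ∩ Vera: 09:45–10:00, 10:15–10:30, 12:45–13:15, 16:15–16:30.
Wei ∩ Mina ∩ Vera ∩ Priya: 09:45–10:00, 10:15–10:30, 12:45–13:15, 16:15–16:30.
Wei ∩ Mina ∩ Vera ∩ Priya ∩ Nikolai: 12:45–13:15.
Windows ≥ 30 min: 12:45–13:15.
Earliest such window starts at 12:45.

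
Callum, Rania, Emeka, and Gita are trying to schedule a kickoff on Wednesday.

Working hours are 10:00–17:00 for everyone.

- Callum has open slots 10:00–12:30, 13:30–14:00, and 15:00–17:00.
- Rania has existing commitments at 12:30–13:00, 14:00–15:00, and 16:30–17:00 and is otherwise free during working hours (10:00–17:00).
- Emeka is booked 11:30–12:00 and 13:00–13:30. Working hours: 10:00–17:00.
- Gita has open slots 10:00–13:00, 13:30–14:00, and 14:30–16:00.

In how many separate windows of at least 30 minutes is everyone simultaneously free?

4

Rania free within 10:00–17:00: 10:00–12:30, 13:00–14:00, 15:00–16:30.
Emeka free within 10:00–17:00: 10:00–11:30, 12:00–13:00, 13:30–17:00.
Callum ∩ Rania: 10:00–12:30, 13:30–14:00, 15:00–16:30.
Callum ∩ Rania ∩ Emeka: 10:00–11:30, 12:00–12:30, 13:30–14:00, 15:00–16:30.
Callum ∩ Rania ∩ Emeka ∩ Gita: 10:00–11:30, 12:00–12:30, 13:30–14:00, 15:00–16:00.
Windows ≥ 30 min: 10:00–11:30, 12:00–12:30, 13:30–14:00, 15:00–16:00.
That's 4 windows.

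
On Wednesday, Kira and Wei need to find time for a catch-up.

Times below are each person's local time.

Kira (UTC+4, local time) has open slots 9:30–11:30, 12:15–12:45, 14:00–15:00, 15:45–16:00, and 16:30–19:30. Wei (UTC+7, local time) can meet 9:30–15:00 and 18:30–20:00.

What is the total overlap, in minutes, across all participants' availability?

Kira → UTC: 05:30–07:30, 08:15–08:45, 10:00–11:00, 11:45–12:00, 12:30–15:30.
Wei → UTC: 02:30–08:00, 11:30–13:00.
Kira ∩ Wei: 05:30–07:30, 11:45–12:00, 12:30–13:00.
Total common minutes: 120 + 15 + 30 = 165.

165 minutes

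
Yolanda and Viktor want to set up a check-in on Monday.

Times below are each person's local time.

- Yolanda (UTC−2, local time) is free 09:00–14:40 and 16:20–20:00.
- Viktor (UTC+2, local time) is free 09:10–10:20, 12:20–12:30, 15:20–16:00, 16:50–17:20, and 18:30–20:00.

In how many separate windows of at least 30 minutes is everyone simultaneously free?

2

Yolanda → UTC: 11:00–16:40, 18:20–22:00.
Viktor → UTC: 07:10–08:20, 10:20–10:30, 13:20–14:00, 14:50–15:20, 16:30–18:00.
Yolanda ∩ Viktor: 13:20–14:00, 14:50–15:20, 16:30–16:40.
Windows ≥ 30 min: 13:20–14:00, 14:50–15:20.
That's 2 windows.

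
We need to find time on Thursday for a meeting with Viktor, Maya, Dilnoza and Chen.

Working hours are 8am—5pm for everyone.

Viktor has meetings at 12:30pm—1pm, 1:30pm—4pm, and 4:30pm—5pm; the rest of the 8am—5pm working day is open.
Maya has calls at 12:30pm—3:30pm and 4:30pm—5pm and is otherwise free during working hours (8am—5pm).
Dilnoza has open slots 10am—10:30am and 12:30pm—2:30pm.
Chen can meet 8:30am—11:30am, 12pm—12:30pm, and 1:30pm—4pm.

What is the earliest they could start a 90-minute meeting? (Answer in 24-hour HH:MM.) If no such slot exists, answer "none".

none

Viktor free within 08:00–17:00: 08:00–12:30, 13:00–13:30, 16:00–16:30.
Maya free within 08:00–17:00: 08:00–12:30, 15:30–16:30.
Viktor ∩ Maya: 08:00–12:30, 16:00–16:30.
Viktor ∩ Maya ∩ Dilnoza: 10:00–10:30.
Viktor ∩ Maya ∩ Dilnoza ∩ Chen: 10:00–10:30.
Windows ≥ 90 min: (none).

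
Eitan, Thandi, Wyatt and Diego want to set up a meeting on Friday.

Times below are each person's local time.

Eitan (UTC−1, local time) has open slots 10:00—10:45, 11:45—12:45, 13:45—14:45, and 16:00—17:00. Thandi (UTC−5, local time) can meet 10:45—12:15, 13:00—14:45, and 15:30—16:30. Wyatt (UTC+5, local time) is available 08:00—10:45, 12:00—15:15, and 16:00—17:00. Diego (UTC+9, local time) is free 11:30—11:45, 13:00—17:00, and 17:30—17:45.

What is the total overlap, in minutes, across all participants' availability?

Eitan → UTC: 11:00–11:45, 12:45–13:45, 14:45–15:45, 17:00–18:00.
Thandi → UTC: 15:45–17:15, 18:00–19:45, 20:30–21:30.
Wyatt → UTC: 03:00–05:45, 07:00–10:15, 11:00–12:00.
Diego → UTC: 02:30–02:45, 04:00–08:00, 08:30–08:45.
Eitan ∩ Thandi: 17:00–17:15.
Eitan ∩ Thandi ∩ Wyatt: (none).
Eitan ∩ Thandi ∩ Wyatt ∩ Diego: (none).
Total common minutes: 0.

0 minutes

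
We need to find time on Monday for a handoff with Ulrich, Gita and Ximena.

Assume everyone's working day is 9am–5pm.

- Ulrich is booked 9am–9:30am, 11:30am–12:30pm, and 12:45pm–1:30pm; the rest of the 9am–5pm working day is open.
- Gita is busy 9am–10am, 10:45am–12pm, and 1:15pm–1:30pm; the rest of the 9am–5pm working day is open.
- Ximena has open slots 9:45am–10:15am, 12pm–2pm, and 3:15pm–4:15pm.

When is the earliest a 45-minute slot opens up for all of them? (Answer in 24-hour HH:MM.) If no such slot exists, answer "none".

15:15

Ulrich free within 09:00–17:00: 09:30–11:30, 12:30–12:45, 13:30–17:00.
Gita free within 09:00–17:00: 10:00–10:45, 12:00–13:15, 13:30–17:00.
Ulrich ∩ Gita: 10:00–10:45, 12:30–12:45, 13:30–17:00.
Ulrich ∩ Gita ∩ Ximena: 10:00–10:15, 12:30–12:45, 13:30–14:00, 15:15–16:15.
Windows ≥ 45 min: 15:15–16:15.
Earliest such window starts at 15:15.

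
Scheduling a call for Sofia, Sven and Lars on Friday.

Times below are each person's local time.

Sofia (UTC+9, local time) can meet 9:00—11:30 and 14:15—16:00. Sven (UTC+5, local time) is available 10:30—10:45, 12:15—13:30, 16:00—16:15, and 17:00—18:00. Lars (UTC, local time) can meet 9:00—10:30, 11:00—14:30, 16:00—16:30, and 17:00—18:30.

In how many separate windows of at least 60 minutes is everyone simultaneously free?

0

Sofia → UTC: 00:00–02:30, 05:15–07:00.
Sven → UTC: 05:30–05:45, 07:15–08:30, 11:00–11:15, 12:00–13:00.
Lars → UTC: 09:00–10:30, 11:00–14:30, 16:00–16:30, 17:00–18:30.
Sofia ∩ Sven: 05:30–05:45.
Sofia ∩ Sven ∩ Lars: (none).
Windows ≥ 60 min: (none).
That's 0 windows.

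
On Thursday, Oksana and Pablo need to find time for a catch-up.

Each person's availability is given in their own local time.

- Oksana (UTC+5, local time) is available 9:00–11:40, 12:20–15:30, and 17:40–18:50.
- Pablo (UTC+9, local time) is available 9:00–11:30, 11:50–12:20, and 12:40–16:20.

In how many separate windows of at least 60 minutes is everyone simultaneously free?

Oksana → UTC: 04:00–06:40, 07:20–10:30, 12:40–13:50.
Pablo → UTC: 00:00–02:30, 02:50–03:20, 03:40–07:20.
Oksana ∩ Pablo: 04:00–06:40.
Windows ≥ 60 min: 04:00–06:40.
That's 1 window.

1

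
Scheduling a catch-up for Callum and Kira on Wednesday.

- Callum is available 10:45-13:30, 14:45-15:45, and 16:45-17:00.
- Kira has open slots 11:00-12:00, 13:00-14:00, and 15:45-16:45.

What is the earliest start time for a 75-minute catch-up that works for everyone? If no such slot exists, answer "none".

none

Callum ∩ Kira: 11:00–12:00, 13:00–13:30.
Windows ≥ 75 min: (none).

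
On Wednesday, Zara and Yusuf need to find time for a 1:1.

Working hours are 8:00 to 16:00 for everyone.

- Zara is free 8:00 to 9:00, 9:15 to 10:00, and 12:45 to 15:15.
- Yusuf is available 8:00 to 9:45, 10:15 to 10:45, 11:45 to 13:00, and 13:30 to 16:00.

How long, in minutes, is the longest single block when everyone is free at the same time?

Zara ∩ Yusuf: 08:00–09:00, 09:15–09:45, 12:45–13:00, 13:30–15:15.
Common window lengths: 60, 30, 15, 105 min; longest is 105.

105 minutes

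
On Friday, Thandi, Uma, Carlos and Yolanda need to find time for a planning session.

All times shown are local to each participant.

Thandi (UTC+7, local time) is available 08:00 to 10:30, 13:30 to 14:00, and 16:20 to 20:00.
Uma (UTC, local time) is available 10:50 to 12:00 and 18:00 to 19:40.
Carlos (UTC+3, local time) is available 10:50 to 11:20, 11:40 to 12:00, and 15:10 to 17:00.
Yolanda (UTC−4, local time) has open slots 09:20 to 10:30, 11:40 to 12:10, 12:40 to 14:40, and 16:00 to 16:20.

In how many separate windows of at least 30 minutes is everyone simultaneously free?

Thandi → UTC: 01:00–03:30, 06:30–07:00, 09:20–13:00.
Uma → UTC: 10:50–12:00, 18:00–19:40.
Carlos → UTC: 07:50–08:20, 08:40–09:00, 12:10–14:00.
Yolanda → UTC: 13:20–14:30, 15:40–16:10, 16:40–18:40, 20:00–20:20.
Thandi ∩ Uma: 10:50–12:00.
Thandi ∩ Uma ∩ Carlos: (none).
Thandi ∩ Uma ∩ Carlos ∩ Yolanda: (none).
Windows ≥ 30 min: (none).
That's 0 windows.

0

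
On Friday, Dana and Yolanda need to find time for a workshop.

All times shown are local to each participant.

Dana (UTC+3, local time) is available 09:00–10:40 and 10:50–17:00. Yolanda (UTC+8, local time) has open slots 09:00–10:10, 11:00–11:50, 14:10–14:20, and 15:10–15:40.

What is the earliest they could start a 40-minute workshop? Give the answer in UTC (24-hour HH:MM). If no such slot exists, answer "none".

Dana → UTC: 06:00–07:40, 07:50–14:00.
Yolanda → UTC: 01:00–02:10, 03:00–03:50, 06:10–06:20, 07:10–07:40.
Dana ∩ Yolanda: 06:10–06:20, 07:10–07:40.
Windows ≥ 40 min: (none).

none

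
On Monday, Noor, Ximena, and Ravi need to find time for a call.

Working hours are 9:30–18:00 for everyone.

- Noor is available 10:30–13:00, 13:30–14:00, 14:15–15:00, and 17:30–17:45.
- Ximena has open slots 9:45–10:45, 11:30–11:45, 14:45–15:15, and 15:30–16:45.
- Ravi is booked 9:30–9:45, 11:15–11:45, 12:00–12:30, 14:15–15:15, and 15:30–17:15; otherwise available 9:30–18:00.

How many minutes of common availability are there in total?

15 minutes

Ravi free within 09:30–18:00: 09:45–11:15, 11:45–12:00, 12:30–14:15, 15:15–15:30, 17:15–18:00.
Noor ∩ Ximena: 10:30–10:45, 11:30–11:45, 14:45–15:00.
Noor ∩ Ximena ∩ Ravi: 10:30–10:45.
Total common minutes: 15.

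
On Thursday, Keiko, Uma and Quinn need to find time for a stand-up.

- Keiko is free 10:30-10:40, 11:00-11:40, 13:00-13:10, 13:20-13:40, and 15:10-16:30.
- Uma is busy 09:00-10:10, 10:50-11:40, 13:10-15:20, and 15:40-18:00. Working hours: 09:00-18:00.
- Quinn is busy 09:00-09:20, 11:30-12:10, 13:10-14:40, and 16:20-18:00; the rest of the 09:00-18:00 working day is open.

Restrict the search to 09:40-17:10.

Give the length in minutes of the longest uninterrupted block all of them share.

Uma free within 09:00–18:00: 10:10–10:50, 11:40–13:10, 15:20–15:40.
Quinn free within 09:00–18:00: 09:20–11:30, 12:10–13:10, 14:40–16:20.
Keiko ∩ Uma: 10:30–10:40, 13:00–13:10, 15:20–15:40.
Keiko ∩ Uma ∩ Quinn: 10:30–10:40, 13:00–13:10, 15:20–15:40.
Restricted to 09:40–17:10: 10:30–10:40, 13:00–13:10, 15:20–15:40.
Common window lengths: 10, 10, 20 min; longest is 20.

20 minutes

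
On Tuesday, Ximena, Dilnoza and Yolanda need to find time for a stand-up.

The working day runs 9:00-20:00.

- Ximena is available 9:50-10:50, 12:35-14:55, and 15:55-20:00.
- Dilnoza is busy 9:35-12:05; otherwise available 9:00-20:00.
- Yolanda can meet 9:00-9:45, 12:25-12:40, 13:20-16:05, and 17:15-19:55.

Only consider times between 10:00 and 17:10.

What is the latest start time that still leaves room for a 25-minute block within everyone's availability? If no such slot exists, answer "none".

Dilnoza free within 09:00–20:00: 09:00–09:35, 12:05–20:00.
Ximena ∩ Dilnoza: 12:35–14:55, 15:55–20:00.
Ximena ∩ Dilnoza ∩ Yolanda: 12:35–12:40, 13:20–14:55, 15:55–16:05, 17:15–19:55.
Restricted to 10:00–17:10: 12:35–12:40, 13:20–14:55, 15:55–16:05.
Windows ≥ 25 min: 13:20–14:55.
Latest start in the last window 13:20–14:55 is 14:55 − 25 min = 14:30.

14:30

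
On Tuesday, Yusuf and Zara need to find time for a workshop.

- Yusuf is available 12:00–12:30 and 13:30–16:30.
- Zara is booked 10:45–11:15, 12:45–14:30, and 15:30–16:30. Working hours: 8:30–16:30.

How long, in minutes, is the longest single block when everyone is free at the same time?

60 minutes

Zara free within 08:30–16:30: 08:30–10:45, 11:15–12:45, 14:30–15:30.
Yusuf ∩ Zara: 12:00–12:30, 14:30–15:30.
Common window lengths: 30, 60 min; longest is 60.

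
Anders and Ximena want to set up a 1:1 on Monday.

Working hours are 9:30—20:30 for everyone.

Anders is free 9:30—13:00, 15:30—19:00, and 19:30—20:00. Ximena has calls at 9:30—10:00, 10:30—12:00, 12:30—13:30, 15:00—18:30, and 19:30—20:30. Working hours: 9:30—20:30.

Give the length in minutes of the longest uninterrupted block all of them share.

30 minutes

Ximena free within 09:30–20:30: 10:00–10:30, 12:00–12:30, 13:30–15:00, 18:30–19:30.
Anders ∩ Ximena: 10:00–10:30, 12:00–12:30, 18:30–19:00.
Common window lengths: 30, 30, 30 min; longest is 30.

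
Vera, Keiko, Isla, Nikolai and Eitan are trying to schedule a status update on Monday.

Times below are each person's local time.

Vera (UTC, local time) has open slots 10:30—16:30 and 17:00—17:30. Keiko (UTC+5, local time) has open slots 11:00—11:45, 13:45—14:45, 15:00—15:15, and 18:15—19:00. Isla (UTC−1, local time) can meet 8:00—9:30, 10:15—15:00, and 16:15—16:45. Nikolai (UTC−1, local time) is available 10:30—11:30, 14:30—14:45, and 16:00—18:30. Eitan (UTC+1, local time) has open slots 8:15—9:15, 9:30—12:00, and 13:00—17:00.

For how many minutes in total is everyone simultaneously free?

Vera → UTC: 10:30–16:30, 17:00–17:30.
Keiko → UTC: 06:00–06:45, 08:45–09:45, 10:00–10:15, 13:15–14:00.
Isla → UTC: 09:00–10:30, 11:15–16:00, 17:15–17:45.
Nikolai → UTC: 11:30–12:30, 15:30–15:45, 17:00–19:30.
Eitan → UTC: 07:15–08:15, 08:30–11:00, 12:00–16:00.
Vera ∩ Keiko: 13:15–14:00.
Vera ∩ Keiko ∩ Isla: 13:15–14:00.
Vera ∩ Keiko ∩ Isla ∩ Nikolai: (none).
Vera ∩ Keiko ∩ Isla ∩ Nikolai ∩ Eitan: (none).
Total common minutes: 0.

0 minutes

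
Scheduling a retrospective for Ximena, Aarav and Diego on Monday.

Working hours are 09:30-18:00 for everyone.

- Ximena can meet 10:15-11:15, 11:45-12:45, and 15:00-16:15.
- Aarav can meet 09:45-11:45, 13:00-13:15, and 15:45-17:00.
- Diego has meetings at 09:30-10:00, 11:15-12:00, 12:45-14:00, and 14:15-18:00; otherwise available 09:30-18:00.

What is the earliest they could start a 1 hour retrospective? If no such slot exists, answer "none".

Diego free within 09:30–18:00: 10:00–11:15, 12:00–12:45, 14:00–14:15.
Ximena ∩ Aarav: 10:15–11:15, 15:45–16:15.
Ximena ∩ Aarav ∩ Diego: 10:15–11:15.
Windows ≥ 60 min: 10:15–11:15.
Earliest such window starts at 10:15.

10:15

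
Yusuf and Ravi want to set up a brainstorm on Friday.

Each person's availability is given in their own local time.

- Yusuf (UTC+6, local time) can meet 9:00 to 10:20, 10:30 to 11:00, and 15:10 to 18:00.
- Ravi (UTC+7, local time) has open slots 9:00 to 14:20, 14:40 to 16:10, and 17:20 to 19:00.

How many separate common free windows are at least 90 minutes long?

Yusuf → UTC: 03:00–04:20, 04:30–05:00, 09:10–12:00.
Ravi → UTC: 02:00–07:20, 07:40–09:10, 10:20–12:00.
Yusuf ∩ Ravi: 03:00–04:20, 04:30–05:00, 10:20–12:00.
Windows ≥ 90 min: 10:20–12:00.
That's 1 window.

1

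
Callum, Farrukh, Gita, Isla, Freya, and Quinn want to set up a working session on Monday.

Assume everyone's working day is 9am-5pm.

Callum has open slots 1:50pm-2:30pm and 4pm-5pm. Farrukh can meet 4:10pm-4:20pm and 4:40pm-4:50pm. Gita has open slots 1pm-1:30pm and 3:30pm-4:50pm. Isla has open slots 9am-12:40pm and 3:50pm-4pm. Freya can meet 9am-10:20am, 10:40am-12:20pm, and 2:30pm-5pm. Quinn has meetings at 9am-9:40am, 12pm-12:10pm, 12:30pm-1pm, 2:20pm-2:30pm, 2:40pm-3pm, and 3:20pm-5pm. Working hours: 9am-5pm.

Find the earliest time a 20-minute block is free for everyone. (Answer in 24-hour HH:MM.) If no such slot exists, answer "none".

Quinn free within 09:00–17:00: 09:40–12:00, 12:10–12:30, 13:00–14:20, 14:30–14:40, 15:00–15:20.
Callum ∩ Farrukh: 16:10–16:20, 16:40–16:50.
Callum ∩ Farrukh ∩ Gita: 16:10–16:20, 16:40–16:50.
Callum ∩ Farrukh ∩ Gita ∩ Isla: (none).
Callum ∩ Farrukh ∩ Gita ∩ Isla ∩ Freya: (none).
Callum ∩ Farrukh ∩ Gita ∩ Isla ∩ Freya ∩ Quinn: (none).
Windows ≥ 20 min: (none).

none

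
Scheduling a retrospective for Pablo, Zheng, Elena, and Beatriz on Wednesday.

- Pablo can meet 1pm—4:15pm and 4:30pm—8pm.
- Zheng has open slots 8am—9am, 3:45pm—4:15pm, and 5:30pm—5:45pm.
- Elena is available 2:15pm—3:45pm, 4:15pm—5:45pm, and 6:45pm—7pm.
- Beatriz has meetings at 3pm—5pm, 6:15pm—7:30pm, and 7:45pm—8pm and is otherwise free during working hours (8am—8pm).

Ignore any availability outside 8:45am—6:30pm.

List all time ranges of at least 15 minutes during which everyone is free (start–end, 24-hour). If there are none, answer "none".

17:30–17:45

Beatriz free within 08:00–20:00: 08:00–15:00, 17:00–18:15, 19:30–19:45.
Pablo ∩ Zheng: 15:45–16:15, 17:30–17:45.
Pablo ∩ Zheng ∩ Elena: 17:30–17:45.
Pablo ∩ Zheng ∩ Elena ∩ Beatriz: 17:30–17:45.
Restricted to 08:45–18:30: 17:30–17:45.
Windows ≥ 15 min: 17:30–17:45.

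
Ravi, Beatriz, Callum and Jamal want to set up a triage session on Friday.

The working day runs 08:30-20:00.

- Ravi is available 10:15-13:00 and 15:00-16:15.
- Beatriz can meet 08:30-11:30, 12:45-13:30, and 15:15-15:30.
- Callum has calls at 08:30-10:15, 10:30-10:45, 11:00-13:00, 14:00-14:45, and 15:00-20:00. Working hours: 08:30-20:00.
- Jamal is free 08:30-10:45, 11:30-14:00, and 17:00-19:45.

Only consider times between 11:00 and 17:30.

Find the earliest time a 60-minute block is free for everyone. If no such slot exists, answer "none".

Callum free within 08:30–20:00: 10:15–10:30, 10:45–11:00, 13:00–14:00, 14:45–15:00.
Ravi ∩ Beatriz: 10:15–11:30, 12:45–13:00, 15:15–15:30.
Ravi ∩ Beatriz ∩ Callum: 10:15–10:30, 10:45–11:00.
Ravi ∩ Beatriz ∩ Callum ∩ Jamal: 10:15–10:30.
Restricted to 11:00–17:30: (none).
Windows ≥ 60 min: (none).

none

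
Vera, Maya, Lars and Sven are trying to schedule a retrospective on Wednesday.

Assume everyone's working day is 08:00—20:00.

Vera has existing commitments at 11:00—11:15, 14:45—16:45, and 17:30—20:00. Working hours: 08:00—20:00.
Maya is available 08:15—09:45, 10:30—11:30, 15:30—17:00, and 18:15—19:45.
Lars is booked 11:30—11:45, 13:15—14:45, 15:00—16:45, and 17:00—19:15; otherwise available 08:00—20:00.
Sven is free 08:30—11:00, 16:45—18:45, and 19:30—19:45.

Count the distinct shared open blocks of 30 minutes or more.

Vera free within 08:00–20:00: 08:00–11:00, 11:15–14:45, 16:45–17:30.
Lars free within 08:00–20:00: 08:00–11:30, 11:45–13:15, 14:45–15:00, 16:45–17:00, 19:15–20:00.
Vera ∩ Maya: 08:15–09:45, 10:30–11:00, 11:15–11:30, 16:45–17:00.
Vera ∩ Maya ∩ Lars: 08:15–09:45, 10:30–11:00, 11:15–11:30, 16:45–17:00.
Vera ∩ Maya ∩ Lars ∩ Sven: 08:30–09:45, 10:30–11:00, 16:45–17:00.
Windows ≥ 30 min: 08:30–09:45, 10:30–11:00.
That's 2 windows.

2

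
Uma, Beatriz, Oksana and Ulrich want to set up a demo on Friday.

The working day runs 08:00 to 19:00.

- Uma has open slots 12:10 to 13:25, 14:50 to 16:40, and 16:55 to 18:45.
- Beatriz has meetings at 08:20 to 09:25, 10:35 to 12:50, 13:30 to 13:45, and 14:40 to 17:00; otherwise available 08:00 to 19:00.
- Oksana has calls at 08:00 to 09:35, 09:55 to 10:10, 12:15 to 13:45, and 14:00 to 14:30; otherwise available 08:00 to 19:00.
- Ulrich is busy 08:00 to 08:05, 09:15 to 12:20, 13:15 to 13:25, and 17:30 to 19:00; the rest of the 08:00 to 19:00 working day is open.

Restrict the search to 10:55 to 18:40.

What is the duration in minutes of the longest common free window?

Beatriz free within 08:00–19:00: 08:00–08:20, 09:25–10:35, 12:50–13:30, 13:45–14:40, 17:00–19:00.
Oksana free within 08:00–19:00: 09:35–09:55, 10:10–12:15, 13:45–14:00, 14:30–19:00.
Ulrich free within 08:00–19:00: 08:05–09:15, 12:20–13:15, 13:25–17:30.
Uma ∩ Beatriz: 12:50–13:25, 17:00–18:45.
Uma ∩ Beatriz ∩ Oksana: 17:00–18:45.
Uma ∩ Beatriz ∩ Oksana ∩ Ulrich: 17:00–17:30.
Restricted to 10:55–18:40: 17:00–17:30.
Single common window of 30 minutes.

30 minutes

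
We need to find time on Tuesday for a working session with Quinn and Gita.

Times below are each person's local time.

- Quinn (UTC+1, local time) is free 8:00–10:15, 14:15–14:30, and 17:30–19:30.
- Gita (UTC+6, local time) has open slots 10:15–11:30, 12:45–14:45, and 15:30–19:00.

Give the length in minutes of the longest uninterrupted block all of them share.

105 minutes

Quinn → UTC: 07:00–09:15, 13:15–13:30, 16:30–18:30.
Gita → UTC: 04:15–05:30, 06:45–08:45, 09:30–13:00.
Quinn ∩ Gita: 07:00–08:45.
Single common window of 105 minutes.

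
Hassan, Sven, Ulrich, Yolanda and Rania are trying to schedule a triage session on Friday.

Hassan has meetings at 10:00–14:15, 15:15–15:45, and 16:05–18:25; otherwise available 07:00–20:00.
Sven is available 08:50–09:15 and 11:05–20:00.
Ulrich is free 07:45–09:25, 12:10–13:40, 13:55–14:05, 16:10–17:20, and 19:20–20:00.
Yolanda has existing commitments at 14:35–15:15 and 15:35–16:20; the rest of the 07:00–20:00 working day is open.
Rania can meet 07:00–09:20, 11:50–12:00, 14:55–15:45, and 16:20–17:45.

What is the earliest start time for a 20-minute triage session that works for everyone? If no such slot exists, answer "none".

Hassan free within 07:00–20:00: 07:00–10:00, 14:15–15:15, 15:45–16:05, 18:25–20:00.
Yolanda free within 07:00–20:00: 07:00–14:35, 15:15–15:35, 16:20–20:00.
Hassan ∩ Sven: 08:50–09:15, 14:15–15:15, 15:45–16:05, 18:25–20:00.
Hassan ∩ Sven ∩ Ulrich: 08:50–09:15, 19:20–20:00.
Hassan ∩ Sven ∩ Ulrich ∩ Yolanda: 08:50–09:15, 19:20–20:00.
Hassan ∩ Sven ∩ Ulrich ∩ Yolanda ∩ Rania: 08:50–09:15.
Windows ≥ 20 min: 08:50–09:15.
Earliest such window starts at 08:50.

08:50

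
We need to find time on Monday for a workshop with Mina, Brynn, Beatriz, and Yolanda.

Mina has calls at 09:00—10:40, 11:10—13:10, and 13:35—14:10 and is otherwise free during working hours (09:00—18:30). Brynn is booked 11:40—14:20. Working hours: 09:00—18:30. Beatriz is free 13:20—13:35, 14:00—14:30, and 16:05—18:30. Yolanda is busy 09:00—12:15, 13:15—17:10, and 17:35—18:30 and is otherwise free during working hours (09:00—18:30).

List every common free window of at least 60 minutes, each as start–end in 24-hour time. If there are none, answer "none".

Mina free within 09:00–18:30: 10:40–11:10, 13:10–13:35, 14:10–18:30.
Brynn free within 09:00–18:30: 09:00–11:40, 14:20–18:30.
Yolanda free within 09:00–18:30: 12:15–13:15, 17:10–17:35.
Mina ∩ Brynn: 10:40–11:10, 14:20–18:30.
Mina ∩ Brynn ∩ Beatriz: 14:20–14:30, 16:05–18:30.
Mina ∩ Brynn ∩ Beatriz ∩ Yolanda: 17:10–17:35.
Windows ≥ 60 min: (none).

none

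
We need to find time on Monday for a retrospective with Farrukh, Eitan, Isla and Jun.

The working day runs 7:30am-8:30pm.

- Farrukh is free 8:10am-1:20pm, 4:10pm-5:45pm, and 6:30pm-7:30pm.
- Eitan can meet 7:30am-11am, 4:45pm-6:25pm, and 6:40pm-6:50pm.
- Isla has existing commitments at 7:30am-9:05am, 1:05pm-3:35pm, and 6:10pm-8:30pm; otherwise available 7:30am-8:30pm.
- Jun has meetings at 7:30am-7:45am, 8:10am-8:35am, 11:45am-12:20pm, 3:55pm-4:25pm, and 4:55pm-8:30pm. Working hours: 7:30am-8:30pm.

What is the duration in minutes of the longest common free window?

Isla free within 07:30–20:30: 09:05–13:05, 15:35–18:10.
Jun free within 07:30–20:30: 07:45–08:10, 08:35–11:45, 12:20–15:55, 16:25–16:55.
Farrukh ∩ Eitan: 08:10–11:00, 16:45–17:45, 18:40–18:50.
Farrukh ∩ Eitan ∩ Isla: 09:05–11:00, 16:45–17:45.
Farrukh ∩ Eitan ∩ Isla ∩ Jun: 09:05–11:00, 16:45–16:55.
Common window lengths: 115, 10 min; longest is 115.

115 minutes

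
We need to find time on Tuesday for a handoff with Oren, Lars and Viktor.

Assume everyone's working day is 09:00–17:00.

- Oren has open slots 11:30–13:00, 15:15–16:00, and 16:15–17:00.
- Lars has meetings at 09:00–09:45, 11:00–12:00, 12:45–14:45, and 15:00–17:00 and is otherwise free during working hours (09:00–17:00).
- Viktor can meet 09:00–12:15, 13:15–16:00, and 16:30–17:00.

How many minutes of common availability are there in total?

15 minutes

Lars free within 09:00–17:00: 09:45–11:00, 12:00–12:45, 14:45–15:00.
Oren ∩ Lars: 12:00–12:45.
Oren ∩ Lars ∩ Viktor: 12:00–12:15.
Total common minutes: 15.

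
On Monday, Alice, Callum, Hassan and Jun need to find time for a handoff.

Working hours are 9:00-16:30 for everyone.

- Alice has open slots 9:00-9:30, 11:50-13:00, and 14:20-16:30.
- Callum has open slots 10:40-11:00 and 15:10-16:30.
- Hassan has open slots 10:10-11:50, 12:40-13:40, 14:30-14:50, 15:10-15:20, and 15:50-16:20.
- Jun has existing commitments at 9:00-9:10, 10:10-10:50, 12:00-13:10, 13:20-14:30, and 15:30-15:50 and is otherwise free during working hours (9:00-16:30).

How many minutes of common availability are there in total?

40 minutes

Jun free within 09:00–16:30: 09:10–10:10, 10:50–12:00, 13:10–13:20, 14:30–15:30, 15:50–16:30.
Alice ∩ Callum: 15:10–16:30.
Alice ∩ Callum ∩ Hassan: 15:10–15:20, 15:50–16:20.
Alice ∩ Callum ∩ Hassan ∩ Jun: 15:10–15:20, 15:50–16:20.
Total common minutes: 10 + 30 = 40.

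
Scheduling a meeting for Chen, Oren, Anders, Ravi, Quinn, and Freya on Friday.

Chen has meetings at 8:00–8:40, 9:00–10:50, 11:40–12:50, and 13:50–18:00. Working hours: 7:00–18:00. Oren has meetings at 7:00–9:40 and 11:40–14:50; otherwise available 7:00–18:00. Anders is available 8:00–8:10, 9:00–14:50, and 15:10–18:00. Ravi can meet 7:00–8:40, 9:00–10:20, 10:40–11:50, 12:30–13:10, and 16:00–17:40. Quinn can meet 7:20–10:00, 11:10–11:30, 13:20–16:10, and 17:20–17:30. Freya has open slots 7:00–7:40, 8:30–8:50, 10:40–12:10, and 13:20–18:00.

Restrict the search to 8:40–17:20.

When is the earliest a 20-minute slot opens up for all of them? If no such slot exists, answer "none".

Chen free within 07:00–18:00: 07:00–08:00, 08:40–09:00, 10:50–11:40, 12:50–13:50.
Oren free within 07:00–18:00: 09:40–11:40, 14:50–18:00.
Chen ∩ Oren: 10:50–11:40.
Chen ∩ Oren ∩ Anders: 10:50–11:40.
Chen ∩ Oren ∩ Anders ∩ Ravi: 10:50–11:40.
Chen ∩ Oren ∩ Anders ∩ Ravi ∩ Quinn: 11:10–11:30.
Chen ∩ Oren ∩ Anders ∩ Ravi ∩ Quinn ∩ Freya: 11:10–11:30.
Restricted to 08:40–17:20: 11:10–11:30.
Windows ≥ 20 min: 11:10–11:30.
Earliest such window starts at 11:10.

11:10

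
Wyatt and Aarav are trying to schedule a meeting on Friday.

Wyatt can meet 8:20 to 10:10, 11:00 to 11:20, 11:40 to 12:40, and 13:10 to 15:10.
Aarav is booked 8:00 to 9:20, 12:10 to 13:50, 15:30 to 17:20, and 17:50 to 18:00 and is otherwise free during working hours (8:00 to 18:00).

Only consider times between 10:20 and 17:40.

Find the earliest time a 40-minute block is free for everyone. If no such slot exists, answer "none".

Aarav free within 08:00–18:00: 09:20–12:10, 13:50–15:30, 17:20–17:50.
Wyatt ∩ Aarav: 09:20–10:10, 11:00–11:20, 11:40–12:10, 13:50–15:10.
Restricted to 10:20–17:40: 11:00–11:20, 11:40–12:10, 13:50–15:10.
Windows ≥ 40 min: 13:50–15:10.
Earliest such window starts at 13:50.

13:50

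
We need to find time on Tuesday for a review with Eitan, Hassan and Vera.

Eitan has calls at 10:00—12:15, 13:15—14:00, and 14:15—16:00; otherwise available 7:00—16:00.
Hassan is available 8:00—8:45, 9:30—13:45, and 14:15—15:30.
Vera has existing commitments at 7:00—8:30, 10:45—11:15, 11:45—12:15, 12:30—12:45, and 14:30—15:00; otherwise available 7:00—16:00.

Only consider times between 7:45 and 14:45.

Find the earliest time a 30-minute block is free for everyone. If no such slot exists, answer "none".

09:30

Eitan free within 07:00–16:00: 07:00–10:00, 12:15–13:15, 14:00–14:15.
Vera free within 07:00–16:00: 08:30–10:45, 11:15–11:45, 12:15–12:30, 12:45–14:30, 15:00–16:00.
Eitan ∩ Hassan: 08:00–08:45, 09:30–10:00, 12:15–13:15.
Eitan ∩ Hassan ∩ Vera: 08:30–08:45, 09:30–10:00, 12:15–12:30, 12:45–13:15.
Restricted to 07:45–14:45: 08:30–08:45, 09:30–10:00, 12:15–12:30, 12:45–13:15.
Windows ≥ 30 min: 09:30–10:00, 12:45–13:15.
Earliest such window starts at 09:30.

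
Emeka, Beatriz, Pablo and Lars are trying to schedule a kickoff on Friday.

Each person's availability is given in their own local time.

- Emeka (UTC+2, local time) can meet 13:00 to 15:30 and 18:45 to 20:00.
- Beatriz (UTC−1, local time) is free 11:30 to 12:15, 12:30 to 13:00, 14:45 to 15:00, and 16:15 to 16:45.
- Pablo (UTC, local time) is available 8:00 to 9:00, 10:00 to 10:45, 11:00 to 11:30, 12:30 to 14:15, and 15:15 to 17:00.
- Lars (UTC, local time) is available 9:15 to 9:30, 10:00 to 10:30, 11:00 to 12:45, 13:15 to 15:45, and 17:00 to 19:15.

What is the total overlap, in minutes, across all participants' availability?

15 minutes

Emeka → UTC: 11:00–13:30, 16:45–18:00.
Beatriz → UTC: 12:30–13:15, 13:30–14:00, 15:45–16:00, 17:15–17:45.
Pablo → UTC: 08:00–09:00, 10:00–10:45, 11:00–11:30, 12:30–14:15, 15:15–17:00.
Lars → UTC: 09:15–09:30, 10:00–10:30, 11:00–12:45, 13:15–15:45, 17:00–19:15.
Emeka ∩ Beatriz: 12:30–13:15, 17:15–17:45.
Emeka ∩ Beatriz ∩ Pablo: 12:30–13:15.
Emeka ∩ Beatriz ∩ Pablo ∩ Lars: 12:30–12:45.
Total common minutes: 15.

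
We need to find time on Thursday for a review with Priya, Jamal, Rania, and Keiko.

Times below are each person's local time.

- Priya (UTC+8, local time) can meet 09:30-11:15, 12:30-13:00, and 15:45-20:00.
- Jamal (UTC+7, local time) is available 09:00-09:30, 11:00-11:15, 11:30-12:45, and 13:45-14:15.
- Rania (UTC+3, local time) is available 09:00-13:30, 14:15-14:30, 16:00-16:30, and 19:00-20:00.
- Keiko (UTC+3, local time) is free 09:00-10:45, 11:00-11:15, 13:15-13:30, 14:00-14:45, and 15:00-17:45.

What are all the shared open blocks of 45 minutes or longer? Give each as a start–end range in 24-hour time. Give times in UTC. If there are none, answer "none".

none

Priya → UTC: 01:30–03:15, 04:30–05:00, 07:45–12:00.
Jamal → UTC: 02:00–02:30, 04:00–04:15, 04:30–05:45, 06:45–07:15.
Rania → UTC: 06:00–10:30, 11:15–11:30, 13:00–13:30, 16:00–17:00.
Keiko → UTC: 06:00–07:45, 08:00–08:15, 10:15–10:30, 11:00–11:45, 12:00–14:45.
Priya ∩ Jamal: 02:00–02:30, 04:30–05:00.
Priya ∩ Jamal ∩ Rania: (none).
Priya ∩ Jamal ∩ Rania ∩ Keiko: (none).
Windows ≥ 45 min: (none).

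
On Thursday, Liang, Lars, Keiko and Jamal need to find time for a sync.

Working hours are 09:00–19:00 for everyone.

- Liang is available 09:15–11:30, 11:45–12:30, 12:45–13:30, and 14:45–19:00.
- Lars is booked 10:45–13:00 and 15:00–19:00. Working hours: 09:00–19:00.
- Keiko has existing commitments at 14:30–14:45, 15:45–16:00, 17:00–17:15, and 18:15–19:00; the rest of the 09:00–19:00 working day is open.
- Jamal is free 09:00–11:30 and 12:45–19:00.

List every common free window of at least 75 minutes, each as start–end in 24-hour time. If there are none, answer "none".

09:15–10:45

Lars free within 09:00–19:00: 09:00–10:45, 13:00–15:00.
Keiko free within 09:00–19:00: 09:00–14:30, 14:45–15:45, 16:00–17:00, 17:15–18:15.
Liang ∩ Lars: 09:15–10:45, 13:00–13:30, 14:45–15:00.
Liang ∩ Lars ∩ Keiko: 09:15–10:45, 13:00–13:30, 14:45–15:00.
Liang ∩ Lars ∩ Keiko ∩ Jamal: 09:15–10:45, 13:00–13:30, 14:45–15:00.
Windows ≥ 75 min: 09:15–10:45.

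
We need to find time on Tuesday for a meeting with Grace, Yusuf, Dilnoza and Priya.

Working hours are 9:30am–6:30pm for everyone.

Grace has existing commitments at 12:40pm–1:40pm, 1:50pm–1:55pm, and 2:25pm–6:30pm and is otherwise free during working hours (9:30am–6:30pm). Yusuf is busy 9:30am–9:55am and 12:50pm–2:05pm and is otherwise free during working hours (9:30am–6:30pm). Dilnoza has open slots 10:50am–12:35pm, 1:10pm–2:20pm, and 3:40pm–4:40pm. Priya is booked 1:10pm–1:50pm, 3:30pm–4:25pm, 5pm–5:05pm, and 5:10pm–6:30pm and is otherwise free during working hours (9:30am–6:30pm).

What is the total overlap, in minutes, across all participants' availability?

120 minutes

Grace free within 09:30–18:30: 09:30–12:40, 13:40–13:50, 13:55–14:25.
Yusuf free within 09:30–18:30: 09:55–12:50, 14:05–18:30.
Priya free within 09:30–18:30: 09:30–13:10, 13:50–15:30, 16:25–17:00, 17:05–17:10.
Grace ∩ Yusuf: 09:55–12:40, 14:05–14:25.
Grace ∩ Yusuf ∩ Dilnoza: 10:50–12:35, 14:05–14:20.
Grace ∩ Yusuf ∩ Dilnoza ∩ Priya: 10:50–12:35, 14:05–14:20.
Total common minutes: 105 + 15 = 120.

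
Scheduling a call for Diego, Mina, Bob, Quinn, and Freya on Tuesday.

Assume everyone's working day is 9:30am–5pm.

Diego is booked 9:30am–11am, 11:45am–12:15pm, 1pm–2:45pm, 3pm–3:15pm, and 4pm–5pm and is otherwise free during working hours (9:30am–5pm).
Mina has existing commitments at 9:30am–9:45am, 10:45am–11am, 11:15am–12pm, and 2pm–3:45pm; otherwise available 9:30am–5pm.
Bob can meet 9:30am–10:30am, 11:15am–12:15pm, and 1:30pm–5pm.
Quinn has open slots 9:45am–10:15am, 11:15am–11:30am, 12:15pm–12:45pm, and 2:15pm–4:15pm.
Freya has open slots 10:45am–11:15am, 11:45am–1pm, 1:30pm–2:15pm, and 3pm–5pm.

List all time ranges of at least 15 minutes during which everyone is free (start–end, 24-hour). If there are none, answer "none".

15:45–16:00

Diego free within 09:30–17:00: 11:00–11:45, 12:15–13:00, 14:45–15:00, 15:15–16:00.
Mina free within 09:30–17:00: 09:45–10:45, 11:00–11:15, 12:00–14:00, 15:45–17:00.
Diego ∩ Mina: 11:00–11:15, 12:15–13:00, 15:45–16:00.
Diego ∩ Mina ∩ Bob: 15:45–16:00.
Diego ∩ Mina ∩ Bob ∩ Quinn: 15:45–16:00.
Diego ∩ Mina ∩ Bob ∩ Quinn ∩ Freya: 15:45–16:00.
Windows ≥ 15 min: 15:45–16:00.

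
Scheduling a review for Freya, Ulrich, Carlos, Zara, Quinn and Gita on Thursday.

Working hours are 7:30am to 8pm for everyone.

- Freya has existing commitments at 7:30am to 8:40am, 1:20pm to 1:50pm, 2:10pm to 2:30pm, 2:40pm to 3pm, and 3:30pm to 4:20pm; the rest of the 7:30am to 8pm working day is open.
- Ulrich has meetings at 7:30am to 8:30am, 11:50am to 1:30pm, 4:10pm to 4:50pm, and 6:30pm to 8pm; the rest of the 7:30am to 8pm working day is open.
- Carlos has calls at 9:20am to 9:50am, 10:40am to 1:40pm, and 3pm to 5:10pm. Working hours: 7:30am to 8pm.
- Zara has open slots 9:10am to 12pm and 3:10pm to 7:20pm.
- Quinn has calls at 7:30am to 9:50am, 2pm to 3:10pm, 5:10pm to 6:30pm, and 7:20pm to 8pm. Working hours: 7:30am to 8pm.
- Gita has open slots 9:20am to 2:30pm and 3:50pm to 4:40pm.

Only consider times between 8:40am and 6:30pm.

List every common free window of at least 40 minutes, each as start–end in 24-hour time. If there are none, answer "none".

09:50–10:40

Freya free within 07:30–20:00: 08:40–13:20, 13:50–14:10, 14:30–14:40, 15:00–15:30, 16:20–20:00.
Ulrich free within 07:30–20:00: 08:30–11:50, 13:30–16:10, 16:50–18:30.
Carlos free within 07:30–20:00: 07:30–09:20, 09:50–10:40, 13:40–15:00, 17:10–20:00.
Quinn free within 07:30–20:00: 09:50–14:00, 15:10–17:10, 18:30–19:20.
Freya ∩ Ulrich: 08:40–11:50, 13:50–14:10, 14:30–14:40, 15:00–15:30, 16:50–18:30.
Freya ∩ Ulrich ∩ Carlos: 08:40–09:20, 09:50–10:40, 13:50–14:10, 14:30–14:40, 17:10–18:30.
Freya ∩ Ulrich ∩ Carlos ∩ Zara: 09:10–09:20, 09:50–10:40, 17:10–18:30.
Freya ∩ Ulrich ∩ Carlos ∩ Zara ∩ Quinn: 09:50–10:40.
Freya ∩ Ulrich ∩ Carlos ∩ Zara ∩ Quinn ∩ Gita: 09:50–10:40.
Restricted to 08:40–18:30: 09:50–10:40.
Windows ≥ 40 min: 09:50–10:40.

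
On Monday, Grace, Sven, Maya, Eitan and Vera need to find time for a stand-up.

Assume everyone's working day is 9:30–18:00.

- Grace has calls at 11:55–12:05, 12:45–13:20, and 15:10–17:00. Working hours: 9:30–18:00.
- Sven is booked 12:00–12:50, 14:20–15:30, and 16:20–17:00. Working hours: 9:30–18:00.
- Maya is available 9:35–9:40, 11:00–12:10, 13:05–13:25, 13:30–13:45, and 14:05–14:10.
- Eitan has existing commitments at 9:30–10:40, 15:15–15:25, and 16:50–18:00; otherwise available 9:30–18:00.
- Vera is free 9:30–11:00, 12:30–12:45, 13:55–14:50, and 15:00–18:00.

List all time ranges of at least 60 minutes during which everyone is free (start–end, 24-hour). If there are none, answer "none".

none

Grace free within 09:30–18:00: 09:30–11:55, 12:05–12:45, 13:20–15:10, 17:00–18:00.
Sven free within 09:30–18:00: 09:30–12:00, 12:50–14:20, 15:30–16:20, 17:00–18:00.
Eitan free within 09:30–18:00: 10:40–15:15, 15:25–16:50.
Grace ∩ Sven: 09:30–11:55, 13:20–14:20, 17:00–18:00.
Grace ∩ Sven ∩ Maya: 09:35–09:40, 11:00–11:55, 13:20–13:25, 13:30–13:45, 14:05–14:10.
Grace ∩ Sven ∩ Maya ∩ Eitan: 11:00–11:55, 13:20–13:25, 13:30–13:45, 14:05–14:10.
Grace ∩ Sven ∩ Maya ∩ Eitan ∩ Vera: 14:05–14:10.
Windows ≥ 60 min: (none).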